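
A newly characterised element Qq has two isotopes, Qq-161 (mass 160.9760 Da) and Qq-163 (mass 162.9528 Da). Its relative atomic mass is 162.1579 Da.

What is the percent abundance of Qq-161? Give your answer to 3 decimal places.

40.211%

Let x be the fractional abundance of Qq-161; then Qq-163 has abundance 1 − x.
160.9760·x + 162.9528·(1 − x) = 162.1579
(160.9760 − 162.9528)·x = 162.1579 − 162.9528
x = -0.7949 / -1.9768 = 0.40211 → 40.211% Qq-161, 59.789% Qq-163.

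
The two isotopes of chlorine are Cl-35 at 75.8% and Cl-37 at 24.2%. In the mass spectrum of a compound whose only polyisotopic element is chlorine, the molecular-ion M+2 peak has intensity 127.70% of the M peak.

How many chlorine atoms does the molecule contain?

For n independent Cl atoms, I(M+2)/I(M) = n · (abundance Cl-37) / (abundance Cl-35) = n · 0.242/0.758.
n = 1.2770 × 0.758/0.242 = 4.00 ≈ 4

4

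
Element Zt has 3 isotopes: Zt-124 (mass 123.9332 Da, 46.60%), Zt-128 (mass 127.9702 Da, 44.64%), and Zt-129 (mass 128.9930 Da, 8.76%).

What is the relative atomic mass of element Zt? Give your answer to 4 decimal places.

Average mass = Σ (abundance × isotope mass) = 0.4660 × 123.9332 + 0.4464 × 127.9702 + 0.0876 × 128.9930
= 57.75287 + 57.12590 + 11.29979 = 126.17856 Da

126.1786 Da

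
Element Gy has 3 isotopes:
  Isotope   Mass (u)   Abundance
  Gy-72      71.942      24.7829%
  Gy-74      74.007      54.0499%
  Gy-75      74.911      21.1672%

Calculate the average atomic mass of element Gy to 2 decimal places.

Ar = Σ fᵢ·mᵢ = 0.247829 × 71.942 + 0.540499 × 74.007 + 0.211672 × 74.911
= 17.8293 + 40.0007 + 15.8566 = 73.6866 u

73.69 u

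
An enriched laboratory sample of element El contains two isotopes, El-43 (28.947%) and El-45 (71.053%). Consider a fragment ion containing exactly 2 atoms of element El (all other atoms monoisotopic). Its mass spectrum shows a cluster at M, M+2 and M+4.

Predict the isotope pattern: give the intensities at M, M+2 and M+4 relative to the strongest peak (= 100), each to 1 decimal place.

16.6 : 81.5 : 100.0

The 2 El atoms are independent, so intensities follow the terms of (0.28947 + 0.71053)^2.
P(M) = 0.28947^2 = 0.083793
P(M+2) = 2 × 0.28947^1 × 0.71053^1 = 0.411354
P(M+4) = 0.71053^2 = 0.504853
The M+4 peak is largest (0.504853); scaling to 100 gives 16.6 : 81.5 : 100.0.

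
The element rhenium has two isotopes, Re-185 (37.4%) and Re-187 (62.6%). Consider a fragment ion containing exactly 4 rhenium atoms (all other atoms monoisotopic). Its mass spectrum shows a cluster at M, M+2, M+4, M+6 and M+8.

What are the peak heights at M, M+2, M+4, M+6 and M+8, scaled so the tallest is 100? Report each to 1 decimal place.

The 4 Re atoms are independent, so intensities follow the terms of (0.374 + 0.626)^4.
P(M) = 0.374^4 = 0.019565
P(M+2) = 4 × 0.374^3 × 0.626^1 = 0.130993
P(M+4) = 6 × 0.374^2 × 0.626^2 = 0.328884
P(M+6) = 4 × 0.374^1 × 0.626^3 = 0.366990
P(M+8) = 0.626^4 = 0.153567
The M+6 peak is largest (0.366990); scaling to 100 gives 5.3 : 35.7 : 89.6 : 100.0 : 41.8.

5.3 : 35.7 : 89.6 : 100.0 : 41.8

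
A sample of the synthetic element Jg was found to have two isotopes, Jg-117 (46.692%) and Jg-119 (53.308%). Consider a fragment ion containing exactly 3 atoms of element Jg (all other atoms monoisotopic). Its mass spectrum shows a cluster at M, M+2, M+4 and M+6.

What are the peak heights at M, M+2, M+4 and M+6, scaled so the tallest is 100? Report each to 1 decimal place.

25.6 : 87.6 : 100.0 : 38.1

The 3 Jg atoms are independent, so intensities follow the terms of (0.46692 + 0.53308)^3.
P(M) = 0.46692^3 = 0.101795
P(M+2) = 3 × 0.46692^2 × 0.53308^1 = 0.348657
P(M+4) = 3 × 0.46692^1 × 0.53308^2 = 0.398060
P(M+6) = 0.53308^3 = 0.151488
The M+4 peak is largest (0.398060); scaling to 100 gives 25.6 : 87.6 : 100.0 : 38.1.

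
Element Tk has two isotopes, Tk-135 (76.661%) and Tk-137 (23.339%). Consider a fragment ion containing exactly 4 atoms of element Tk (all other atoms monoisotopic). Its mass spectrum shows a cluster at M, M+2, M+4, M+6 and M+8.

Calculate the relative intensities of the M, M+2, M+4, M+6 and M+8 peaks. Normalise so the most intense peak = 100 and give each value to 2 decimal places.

Expanding (0.76661 + 0.23339)^4:
P(M) = 0.76661^4 = 0.345381
P(M+2) = 4 × 0.76661^3 × 0.23339^1 = 0.420597
P(M+4) = 6 × 0.76661^2 × 0.23339^2 = 0.192072
P(M+6) = 4 × 0.76661^1 × 0.23339^3 = 0.038984
P(M+8) = 0.23339^4 = 0.002967
The M+2 peak is largest (0.420597); scaling to 100 gives 82.12 : 100.00 : 45.67 : 9.27 : 0.71.

82.12 : 100.00 : 45.67 : 9.27 : 0.71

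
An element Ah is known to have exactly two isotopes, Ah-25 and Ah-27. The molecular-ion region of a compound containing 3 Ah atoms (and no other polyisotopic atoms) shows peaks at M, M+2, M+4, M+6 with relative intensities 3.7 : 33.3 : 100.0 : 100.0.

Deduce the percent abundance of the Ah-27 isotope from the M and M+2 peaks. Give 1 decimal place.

Let p = fractional abundance of Ah-25. I(M+2)/I(M) = [C(3,1)·p^2·(1−p)] / p^3 = 3·(1−p)/p = 33.3/3.7 = 9.0000
(1−p)/p = 9.0000/3 = 3.0000  ⇒  p = 1/(1 + 3.0000) = 0.2500
Ah-25: 25.0%, Ah-27: 75.0%.

75.0%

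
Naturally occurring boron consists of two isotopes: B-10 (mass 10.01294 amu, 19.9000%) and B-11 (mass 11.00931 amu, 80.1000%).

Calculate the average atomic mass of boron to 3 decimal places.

10.811 amu

Ar = Σ fᵢ·mᵢ = 0.199000 × 10.01294 + 0.801000 × 11.00931
= 1.992575 + 8.818457 = 10.811032 amu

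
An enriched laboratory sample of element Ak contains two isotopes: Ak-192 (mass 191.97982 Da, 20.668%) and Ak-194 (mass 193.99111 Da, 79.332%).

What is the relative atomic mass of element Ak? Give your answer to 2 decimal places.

193.58 Da

Ar = Σ fᵢ·mᵢ = 0.20668 × 191.97982 + 0.79332 × 193.99111
= 39.678389 + 153.897027 = 193.575416 Da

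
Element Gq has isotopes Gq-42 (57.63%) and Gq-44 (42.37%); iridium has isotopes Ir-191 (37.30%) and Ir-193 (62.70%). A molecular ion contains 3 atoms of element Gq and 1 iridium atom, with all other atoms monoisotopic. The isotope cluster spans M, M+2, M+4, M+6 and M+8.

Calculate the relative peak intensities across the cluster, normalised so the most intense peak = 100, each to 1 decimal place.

18.8 : 72.9 : 100.0 : 58.6 : 12.5

Element Gq pattern (n=3): 0.19140173 : 0.42215988 : 0.31037505 : 0.07606334
Iridium pattern (n=1): 0.3730 : 0.6270
Convolve the two distributions (both contribute in 2-u steps):
  M: 0.19140173×0.3730 = 0.071393
  M+2: 0.19140173×0.6270 + 0.42215988×0.3730 = 0.277475
  M+4: 0.42215988×0.6270 + 0.31037505×0.3730 = 0.380464
  M+6: 0.31037505×0.6270 + 0.07606334×0.3730 = 0.222977
  M+8: 0.07606334×0.6270 = 0.047692
Scale to base peak (0.380464) = 100: 18.8 : 72.9 : 100.0 : 58.6 : 12.5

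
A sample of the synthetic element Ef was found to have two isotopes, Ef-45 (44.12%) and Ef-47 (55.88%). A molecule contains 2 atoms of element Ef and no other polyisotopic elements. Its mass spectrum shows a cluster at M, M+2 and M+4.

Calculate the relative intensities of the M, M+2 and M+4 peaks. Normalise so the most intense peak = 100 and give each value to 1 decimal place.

39.5 : 100.0 : 63.3

Each Ef atom is independently Ef-45 (p = 0.4412) or Ef-47 (q = 0.5588); the cluster is the binomial expansion (p + q)^2.
P(M) = 0.4412^2 = 0.194657
P(M+2) = 2 × 0.4412^1 × 0.5588^1 = 0.493085
P(M+4) = 0.5588^2 = 0.312257
The M+2 peak is largest (0.493085); scaling to 100 gives 39.5 : 100.0 : 63.3.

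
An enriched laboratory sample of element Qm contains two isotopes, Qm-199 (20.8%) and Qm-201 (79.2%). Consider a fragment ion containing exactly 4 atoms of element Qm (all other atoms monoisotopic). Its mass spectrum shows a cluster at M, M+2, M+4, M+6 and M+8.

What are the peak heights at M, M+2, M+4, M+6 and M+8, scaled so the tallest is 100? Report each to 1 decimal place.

0.5 : 6.9 : 39.4 : 100.0 : 95.2

Each Qm atom is independently Qm-199 (p = 0.208) or Qm-201 (q = 0.792); the cluster is the binomial expansion (p + q)^4.
P(M) = 0.208^4 = 0.001872
P(M+2) = 4 × 0.208^3 × 0.792^1 = 0.028509
P(M+4) = 6 × 0.208^2 × 0.792^2 = 0.162828
P(M+6) = 4 × 0.208^1 × 0.792^3 = 0.413332
P(M+8) = 0.792^4 = 0.393460
The M+6 peak is largest (0.413332); scaling to 100 gives 0.5 : 6.9 : 39.4 : 100.0 : 95.2.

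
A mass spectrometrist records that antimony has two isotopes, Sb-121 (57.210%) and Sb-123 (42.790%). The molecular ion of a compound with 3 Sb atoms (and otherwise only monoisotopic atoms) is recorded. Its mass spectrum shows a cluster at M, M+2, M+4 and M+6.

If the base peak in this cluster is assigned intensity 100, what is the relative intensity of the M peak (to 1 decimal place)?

44.6

(0.57210 + 0.42790)^3 gives M 0.1872, M+2 0.4202, M+4 0.3143, M+6 0.0783; the largest is M+2.
P(M+2) = C(3,1) × 0.57210^2 × 0.42790^1 = 3 × 0.32729841 × 0.4279 = 0.420153 (base)
P(M) = C(3,0) × 0.57210^3 × 0.42790^0 = 1 × 0.18724742 × 1.0000 = 0.187247
Relative intensity = 0.187247 / 0.420153 × 100 = 44.6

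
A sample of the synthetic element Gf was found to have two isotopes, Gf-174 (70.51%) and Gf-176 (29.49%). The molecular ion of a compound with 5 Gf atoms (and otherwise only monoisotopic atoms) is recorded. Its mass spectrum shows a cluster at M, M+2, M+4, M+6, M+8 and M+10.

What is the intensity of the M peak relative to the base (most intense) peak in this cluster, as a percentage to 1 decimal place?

Term probabilities: M 0.1743, M+2 0.3645, M+4 0.3049, M+6 0.1275, M+8 0.0267, M+10 0.0022. Base peak = M+2.
P(M+2) = C(5,1) × 0.7051^4 × 0.2949^1 = 5 × 0.24717404 × 0.2949 = 0.364458 (base)
P(M) = C(5,0) × 0.7051^5 × 0.2949^0 = 1 × 0.17428242 × 1.0000 = 0.174282
Relative intensity = 0.174282 / 0.364458 × 100 = 47.8

47.8%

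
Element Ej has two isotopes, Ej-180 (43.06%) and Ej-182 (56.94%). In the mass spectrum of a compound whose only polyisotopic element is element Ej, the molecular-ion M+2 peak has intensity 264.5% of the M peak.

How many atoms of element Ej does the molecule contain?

2

For n independent Ej atoms, I(M+2)/I(M) = n · (abundance Ej-182) / (abundance Ej-180) = n · 0.5694/0.4306.
n = 2.645 × 0.4306/0.5694 = 2.00 ≈ 2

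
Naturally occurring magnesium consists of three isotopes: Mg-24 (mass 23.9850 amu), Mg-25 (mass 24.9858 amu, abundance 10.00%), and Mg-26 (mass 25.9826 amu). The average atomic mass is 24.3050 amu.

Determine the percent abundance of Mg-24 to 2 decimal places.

78.99%

The remaining 90.00% is split between Mg-24 (fraction x) and Mg-26 (fraction 0.9000 − x).
Substituting: 23.9850x + 25.9826(0.9000 − x) = 21.80642
(23.9850 − 25.9826)x = -1.57792  ⇒  x = 0.78991, y = 0.11009
Mg-24: 78.99%, Mg-26: 11.01%.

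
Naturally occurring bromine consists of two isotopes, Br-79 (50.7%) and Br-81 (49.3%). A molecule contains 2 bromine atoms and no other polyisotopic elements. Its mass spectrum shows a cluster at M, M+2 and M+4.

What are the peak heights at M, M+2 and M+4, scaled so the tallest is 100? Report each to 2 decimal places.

51.42 : 100.00 : 48.62

Expanding (0.507 + 0.493)^2:
P(M) = 0.507^2 = 0.257049
P(M+2) = 2 × 0.507^1 × 0.493^1 = 0.499902
P(M+4) = 0.493^2 = 0.243049
The M+2 peak is largest (0.499902); scaling to 100 gives 51.42 : 100.00 : 48.62.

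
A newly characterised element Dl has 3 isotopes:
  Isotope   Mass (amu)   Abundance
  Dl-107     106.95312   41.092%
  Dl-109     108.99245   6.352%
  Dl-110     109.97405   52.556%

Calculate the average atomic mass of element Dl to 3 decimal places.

Ar = Σ fᵢ·mᵢ = 0.41092 × 106.95312 + 0.06352 × 108.99245 + 0.52556 × 109.97405
= 43.949176 + 6.923200 + 57.797962 = 108.670338 amu

108.670 amu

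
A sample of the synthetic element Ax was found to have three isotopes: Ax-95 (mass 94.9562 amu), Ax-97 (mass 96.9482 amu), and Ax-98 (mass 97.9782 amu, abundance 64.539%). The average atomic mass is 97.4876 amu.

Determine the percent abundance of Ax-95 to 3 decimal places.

6.293%

The remaining 35.461% is split between Ax-95 (fraction x) and Ax-97 (fraction 0.35461 − x).
Substituting: 94.9562x + 96.9482(0.35461 − x) = 34.253449502
(94.9562 − 96.9482)x = -0.1253517  ⇒  x = 0.06293, y = 0.29168
Ax-95: 6.293%, Ax-97: 29.168%.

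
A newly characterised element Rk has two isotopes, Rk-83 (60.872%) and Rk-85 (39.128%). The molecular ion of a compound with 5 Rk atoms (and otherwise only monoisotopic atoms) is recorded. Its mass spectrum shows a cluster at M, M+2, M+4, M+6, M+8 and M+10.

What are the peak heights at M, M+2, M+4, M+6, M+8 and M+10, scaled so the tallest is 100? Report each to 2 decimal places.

24.20 : 77.79 : 100.00 : 64.28 : 20.66 : 2.66

The 5 Rk atoms are independent, so intensities follow the terms of (0.60872 + 0.39128)^5.
P(M) = 0.60872^5 = 0.083577
P(M+2) = 5 × 0.60872^4 × 0.39128^1 = 0.268614
P(M+4) = 10 × 0.60872^3 × 0.39128^2 = 0.345325
P(M+6) = 10 × 0.60872^2 × 0.39128^3 = 0.221972
P(M+8) = 5 × 0.60872^1 × 0.39128^4 = 0.071341
P(M+10) = 0.39128^5 = 0.009171
The M+4 peak is largest (0.345325); scaling to 100 gives 24.20 : 77.79 : 100.00 : 64.28 : 20.66 : 2.66.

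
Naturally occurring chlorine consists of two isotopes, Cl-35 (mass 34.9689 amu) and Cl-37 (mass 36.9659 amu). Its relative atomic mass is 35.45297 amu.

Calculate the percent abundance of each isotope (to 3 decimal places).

Cl-35: 75.760%, Cl-37: 24.240%

With x = fraction of Cl-35 (so Cl-37 is 1 − x):
34.9689·x + 36.9659·(1 − x) = 35.45297
(34.9689 − 36.9659)·x = 35.45297 − 36.9659
x = -1.51293 / -1.9970 = 0.75760 → 75.760% Cl-35, 24.240% Cl-37.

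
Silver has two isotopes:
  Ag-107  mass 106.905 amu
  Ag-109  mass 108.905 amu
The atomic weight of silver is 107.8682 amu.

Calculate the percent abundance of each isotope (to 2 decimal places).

Ag-107: 51.84%, Ag-109: 48.16%

Writing the weighted mean with unknown fraction x of Ag-107:
106.905·x + 108.905·(1 − x) = 107.8682
(106.905 − 108.905)·x = 107.8682 − 108.905
x = -1.0368 / -2.000 = 0.51840 → 51.84% Ag-107, 48.16% Ag-109.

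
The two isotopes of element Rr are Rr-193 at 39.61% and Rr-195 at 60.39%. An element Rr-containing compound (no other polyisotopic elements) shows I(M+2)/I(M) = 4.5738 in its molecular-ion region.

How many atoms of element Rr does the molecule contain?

3

For n independent Rr atoms, I(M+2)/I(M) = n · (abundance Rr-195) / (abundance Rr-193) = n · 0.6039/0.3961.
n = 4.5738 × 0.3961/0.6039 = 3.00 ≈ 3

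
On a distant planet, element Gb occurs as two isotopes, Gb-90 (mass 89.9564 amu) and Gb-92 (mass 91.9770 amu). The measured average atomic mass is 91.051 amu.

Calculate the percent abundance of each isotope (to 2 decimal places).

With x = fraction of Gb-90 (so Gb-92 is 1 − x):
89.9564·x + 91.9770·(1 − x) = 91.051
(89.9564 − 91.9770)·x = 91.051 − 91.9770
x = -0.9260 / -2.0206 = 0.45828 → 45.83% Gb-90, 54.17% Gb-92.

Gb-90: 45.83%, Gb-92: 54.17%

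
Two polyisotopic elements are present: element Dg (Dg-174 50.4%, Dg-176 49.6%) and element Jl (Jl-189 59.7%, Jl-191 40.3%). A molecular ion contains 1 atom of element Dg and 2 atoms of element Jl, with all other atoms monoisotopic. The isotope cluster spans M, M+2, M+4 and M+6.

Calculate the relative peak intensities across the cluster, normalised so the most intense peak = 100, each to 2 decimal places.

42.84 : 100.00 : 76.44 : 19.21

Element Dg pattern (n=1): 0.5040 : 0.4960
Element Jl pattern (n=2): 0.356409 : 0.481182 : 0.162409
Convolve the two distributions (both contribute in 2-u steps):
  M: 0.5040×0.356409 = 0.179630
  M+2: 0.5040×0.481182 + 0.4960×0.356409 = 0.419295
  M+4: 0.5040×0.162409 + 0.4960×0.481182 = 0.320520
  M+6: 0.4960×0.162409 = 0.080555
Scale to base peak (0.419295) = 100: 42.84 : 100.00 : 76.44 : 19.21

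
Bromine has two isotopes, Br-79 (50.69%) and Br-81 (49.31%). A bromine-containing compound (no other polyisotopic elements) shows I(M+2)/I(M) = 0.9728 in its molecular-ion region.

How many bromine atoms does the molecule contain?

1

With n Br atoms, P(M+2)/P(M) = C(n,1)·p^(n−1)q / p^n = n·q/p = n · 0.4931/0.5069.
n = 0.9728 × 0.5069/0.4931 = 1.00 ≈ 1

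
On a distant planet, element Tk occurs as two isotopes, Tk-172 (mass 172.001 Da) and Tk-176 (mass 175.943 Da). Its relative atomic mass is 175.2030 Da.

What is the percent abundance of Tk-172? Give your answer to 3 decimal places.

Writing the weighted mean with unknown fraction x of Tk-172:
172.001·x + 175.943·(1 − x) = 175.2030
(172.001 − 175.943)·x = 175.2030 − 175.943
x = -0.7400 / -3.942 = 0.18772 → 18.772% Tk-172, 81.228% Tk-176.

18.772%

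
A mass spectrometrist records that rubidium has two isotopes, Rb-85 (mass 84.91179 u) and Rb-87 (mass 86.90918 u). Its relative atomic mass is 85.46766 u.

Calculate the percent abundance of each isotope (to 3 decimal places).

Rb-85: 72.170%, Rb-87: 27.830%

Let x be the fractional abundance of Rb-85; then Rb-87 has abundance 1 − x.
84.91179·x + 86.90918·(1 − x) = 85.46766
(84.91179 − 86.90918)·x = 85.46766 − 86.90918
x = -1.44152 / -1.99739 = 0.72170 → 72.170% Rb-85, 27.830% Rb-87.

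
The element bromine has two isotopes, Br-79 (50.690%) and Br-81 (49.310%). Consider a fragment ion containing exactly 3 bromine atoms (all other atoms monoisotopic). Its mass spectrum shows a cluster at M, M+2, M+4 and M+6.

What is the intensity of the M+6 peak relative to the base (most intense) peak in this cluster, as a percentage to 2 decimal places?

31.54%

Binomial terms of (0.50690 + 0.49310)^3: M 0.1302, M+2 0.3801, M+4 0.3698, M+6 0.1199 → M+2 is the base peak.
P(M+2) = C(3,1) × 0.50690^2 × 0.49310^1 = 3 × 0.25694761 × 0.4931 = 0.380103 (base)
P(M+6) = C(3,3) × 0.50690^0 × 0.49310^3 = 1 × 1.0000 × 0.11989609 = 0.119896
Relative intensity = 0.119896 / 0.380103 × 100 = 31.54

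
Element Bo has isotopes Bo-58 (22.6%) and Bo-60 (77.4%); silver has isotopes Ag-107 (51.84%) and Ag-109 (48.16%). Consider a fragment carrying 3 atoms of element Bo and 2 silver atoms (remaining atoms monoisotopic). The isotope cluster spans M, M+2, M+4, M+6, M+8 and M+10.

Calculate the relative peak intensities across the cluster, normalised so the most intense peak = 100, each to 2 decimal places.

Element Bo pattern (n=3): 0.01154318 : 0.11859847 : 0.40617353 : 0.46368482
Silver pattern (n=2): 0.26873856 : 0.49932288 : 0.23193856
Convolve the two distributions (both contribute in 2-u steps):
  M: 0.01154318×0.26873856 = 0.003102
  M+2: 0.01154318×0.49932288 + 0.11859847×0.26873856 = 0.037636
  M+4: 0.01154318×0.23193856 + 0.11859847×0.49932288 + 0.40617353×0.26873856 = 0.171051
  M+6: 0.11859847×0.23193856 + 0.40617353×0.49932288 + 0.46368482×0.26873856 = 0.354929
  M+8: 0.40617353×0.23193856 + 0.46368482×0.49932288 = 0.325736
  M+10: 0.46368482×0.23193856 = 0.107546
Scale to base peak (0.354929) = 100: 0.87 : 10.60 : 48.19 : 100.00 : 91.77 : 30.30

0.87 : 10.60 : 48.19 : 100.00 : 91.77 : 30.30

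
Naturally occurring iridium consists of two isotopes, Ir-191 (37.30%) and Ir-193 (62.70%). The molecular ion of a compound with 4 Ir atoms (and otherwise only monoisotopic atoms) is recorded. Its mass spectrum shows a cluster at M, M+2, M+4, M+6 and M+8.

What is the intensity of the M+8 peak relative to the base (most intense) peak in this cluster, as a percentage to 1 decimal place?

42.0%

(0.3730 + 0.6270)^4 gives M 0.0194, M+2 0.1302, M+4 0.3282, M+6 0.3678, M+8 0.1546; the largest is M+6.
P(M+6) = C(4,3) × 0.3730^1 × 0.6270^3 = 4 × 0.3730 × 0.24649188 = 0.367766 (base)
P(M+8) = C(4,4) × 0.3730^0 × 0.6270^4 = 1 × 1.0000 × 0.15455041 = 0.154550
Relative intensity = 0.154550 / 0.367766 × 100 = 42.0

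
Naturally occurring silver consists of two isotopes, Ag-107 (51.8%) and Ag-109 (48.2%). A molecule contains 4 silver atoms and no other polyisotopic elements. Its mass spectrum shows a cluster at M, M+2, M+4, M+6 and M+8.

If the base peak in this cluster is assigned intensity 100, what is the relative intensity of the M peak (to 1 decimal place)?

Binomial terms of (0.518 + 0.482)^4: M 0.0720, M+2 0.2680, M+4 0.3740, M+6 0.2320, M+8 0.0540 → M+4 is the base peak.
P(M+4) = C(4,2) × 0.518^2 × 0.482^2 = 6 × 0.268324 × 0.232324 = 0.374029 (base)
P(M) = C(4,0) × 0.518^4 × 0.482^0 = 1 × 0.07199777 × 1.0000 = 0.071998
Relative intensity = 0.071998 / 0.374029 × 100 = 19.2

19.2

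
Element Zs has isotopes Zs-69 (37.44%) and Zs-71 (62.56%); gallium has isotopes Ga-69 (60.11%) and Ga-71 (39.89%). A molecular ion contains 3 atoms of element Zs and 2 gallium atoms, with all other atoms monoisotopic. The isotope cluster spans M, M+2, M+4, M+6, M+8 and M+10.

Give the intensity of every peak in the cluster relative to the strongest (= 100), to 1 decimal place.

Element Zs pattern (n=3): 0.05248165 : 0.26308112 : 0.4395928 : 0.24484443
Gallium pattern (n=2): 0.36132121 : 0.47955758 : 0.15912121
Convolve the two distributions (both contribute in 2-u steps):
  M: 0.05248165×0.36132121 = 0.018963
  M+2: 0.05248165×0.47955758 + 0.26308112×0.36132121 = 0.120225
  M+4: 0.05248165×0.15912121 + 0.26308112×0.47955758 + 0.4395928×0.36132121 = 0.293348
  M+6: 0.26308112×0.15912121 + 0.4395928×0.47955758 + 0.24484443×0.36132121 = 0.341139
  M+8: 0.4395928×0.15912121 + 0.24484443×0.47955758 = 0.187366
  M+10: 0.24484443×0.15912121 = 0.038960
Scale to base peak (0.341139) = 100: 5.6 : 35.2 : 86.0 : 100.0 : 54.9 : 11.4

5.6 : 35.2 : 86.0 : 100.0 : 54.9 : 11.4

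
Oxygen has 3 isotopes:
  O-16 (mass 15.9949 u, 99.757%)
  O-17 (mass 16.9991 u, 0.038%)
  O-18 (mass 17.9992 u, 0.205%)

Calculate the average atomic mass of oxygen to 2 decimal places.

16.00 u

Average mass = Σ (abundance × isotope mass) = 0.99757 × 15.9949 + 0.00038 × 16.9991 + 0.00205 × 17.9992
= 15.95603 + 0.00646 + 0.03690 = 15.99939 u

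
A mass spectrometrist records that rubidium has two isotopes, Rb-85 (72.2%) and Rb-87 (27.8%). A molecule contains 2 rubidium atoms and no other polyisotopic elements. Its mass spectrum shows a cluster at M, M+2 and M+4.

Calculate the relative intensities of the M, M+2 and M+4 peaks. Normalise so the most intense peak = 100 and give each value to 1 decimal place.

100.0 : 77.0 : 14.8

Expanding (0.722 + 0.278)^2:
P(M) = 0.722^2 = 0.521284
P(M+2) = 2 × 0.722^1 × 0.278^1 = 0.401432
P(M+4) = 0.278^2 = 0.077284
The M peak is largest (0.521284); scaling to 100 gives 100.0 : 77.0 : 14.8.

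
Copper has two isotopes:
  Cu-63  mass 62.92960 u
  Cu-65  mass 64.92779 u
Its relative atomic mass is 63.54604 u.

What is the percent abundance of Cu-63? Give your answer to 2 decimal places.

69.15%

With x = fraction of Cu-63 (so Cu-65 is 1 − x):
62.92960·x + 64.92779·(1 − x) = 63.54604
(62.92960 − 64.92779)·x = 63.54604 − 64.92779
x = -1.38175 / -1.99819 = 0.69150 → 69.15% Cu-63, 30.85% Cu-65.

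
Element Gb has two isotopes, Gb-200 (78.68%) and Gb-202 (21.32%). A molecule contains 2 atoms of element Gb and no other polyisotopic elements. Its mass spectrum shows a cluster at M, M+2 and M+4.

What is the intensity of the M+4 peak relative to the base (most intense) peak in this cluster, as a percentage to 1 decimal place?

(0.7868 + 0.2132)^2 gives M 0.6191, M+2 0.3355, M+4 0.0455; the largest is M.
P(M) = C(2,0) × 0.7868^2 × 0.2132^0 = 1 × 0.61905424 × 1.0000 = 0.619054 (base)
P(M+4) = C(2,2) × 0.7868^0 × 0.2132^2 = 1 × 1.0000 × 0.04545424 = 0.045454
Relative intensity = 0.045454 / 0.619054 × 100 = 7.3

7.3%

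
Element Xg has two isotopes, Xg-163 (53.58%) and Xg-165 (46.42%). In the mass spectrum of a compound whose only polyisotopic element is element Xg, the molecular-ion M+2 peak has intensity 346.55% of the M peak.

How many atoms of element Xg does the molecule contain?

With n Xg atoms, P(M+2)/P(M) = C(n,1)·p^(n−1)q / p^n = n·q/p = n · 0.4642/0.5358.
n = 3.4655 × 0.5358/0.4642 = 4.00 ≈ 4

4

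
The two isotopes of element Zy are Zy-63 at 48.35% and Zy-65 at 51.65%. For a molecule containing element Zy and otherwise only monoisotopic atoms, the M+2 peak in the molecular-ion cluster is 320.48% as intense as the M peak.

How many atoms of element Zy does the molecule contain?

The M+2/M ratio from n Zy atoms is n · q/p = n · 0.5165/0.4835.
n = 3.2048 × 0.4835/0.5165 = 3.00 ≈ 3

3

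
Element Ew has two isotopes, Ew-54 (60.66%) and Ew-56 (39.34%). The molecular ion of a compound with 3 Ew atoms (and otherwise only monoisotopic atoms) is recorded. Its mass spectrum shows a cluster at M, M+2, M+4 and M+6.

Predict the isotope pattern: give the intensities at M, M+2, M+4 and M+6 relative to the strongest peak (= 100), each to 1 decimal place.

Each Ew atom is independently Ew-54 (p = 0.6066) or Ew-56 (q = 0.3934); the cluster is the binomial expansion (p + q)^3.
P(M) = 0.6066^3 = 0.223207
P(M+2) = 3 × 0.6066^2 × 0.3934^1 = 0.434271
P(M+4) = 3 × 0.6066^1 × 0.3934^2 = 0.281639
P(M+6) = 0.3934^3 = 0.060884
The M+2 peak is largest (0.434271); scaling to 100 gives 51.4 : 100.0 : 64.9 : 14.0.

51.4 : 100.0 : 64.9 : 14.0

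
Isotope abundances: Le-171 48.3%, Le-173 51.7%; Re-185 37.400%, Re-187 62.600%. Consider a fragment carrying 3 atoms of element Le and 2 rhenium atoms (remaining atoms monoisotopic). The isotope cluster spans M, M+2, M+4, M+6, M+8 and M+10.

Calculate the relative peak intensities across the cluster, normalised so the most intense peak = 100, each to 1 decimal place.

4.6 : 30.2 : 78.2 : 100.0 : 63.2 : 15.8

Element Le pattern (n=3): 0.11267859 : 0.36183124 : 0.38730176 : 0.13818841
Rhenium pattern (n=2): 0.139876 : 0.468248 : 0.391876
Convolve the two distributions (both contribute in 2-u steps):
  M: 0.11267859×0.139876 = 0.015761
  M+2: 0.11267859×0.468248 + 0.36183124×0.139876 = 0.103373
  M+4: 0.11267859×0.391876 + 0.36183124×0.468248 + 0.38730176×0.139876 = 0.267757
  M+6: 0.36183124×0.391876 + 0.38730176×0.468248 + 0.13818841×0.139876 = 0.342475
  M+8: 0.38730176×0.391876 + 0.13818841×0.468248 = 0.216481
  M+10: 0.13818841×0.391876 = 0.054153
Scale to base peak (0.342475) = 100: 4.6 : 30.2 : 78.2 : 100.0 : 63.2 : 15.8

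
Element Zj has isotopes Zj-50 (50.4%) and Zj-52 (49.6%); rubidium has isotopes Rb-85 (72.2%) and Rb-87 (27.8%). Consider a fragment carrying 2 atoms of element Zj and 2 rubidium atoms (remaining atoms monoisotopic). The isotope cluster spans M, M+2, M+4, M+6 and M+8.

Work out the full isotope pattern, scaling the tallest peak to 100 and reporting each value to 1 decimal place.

Element Zj pattern (n=2): 0.254016 : 0.499968 : 0.246016
Rubidium pattern (n=2): 0.521284 : 0.401432 : 0.077284
Convolve the two distributions (both contribute in 2-u steps):
  M: 0.254016×0.521284 = 0.132414
  M+2: 0.254016×0.401432 + 0.499968×0.521284 = 0.362595
  M+4: 0.254016×0.077284 + 0.499968×0.401432 + 0.246016×0.521284 = 0.348579
  M+6: 0.499968×0.077284 + 0.246016×0.401432 = 0.137398
  M+8: 0.246016×0.077284 = 0.019013
Scale to base peak (0.362595) = 100: 36.5 : 100.0 : 96.1 : 37.9 : 5.2

36.5 : 100.0 : 96.1 : 37.9 : 5.2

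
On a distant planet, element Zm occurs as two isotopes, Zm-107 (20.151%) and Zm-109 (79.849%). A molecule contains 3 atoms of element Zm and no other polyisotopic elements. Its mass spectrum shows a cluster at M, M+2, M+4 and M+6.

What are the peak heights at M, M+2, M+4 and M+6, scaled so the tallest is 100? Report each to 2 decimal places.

Each Zm atom is independently Zm-107 (p = 0.20151) or Zm-109 (q = 0.79849); the cluster is the binomial expansion (p + q)^3.
P(M) = 0.20151^3 = 0.008183
P(M+2) = 3 × 0.20151^2 × 0.79849^1 = 0.097271
P(M+4) = 3 × 0.20151^1 × 0.79849^2 = 0.385440
P(M+6) = 0.79849^3 = 0.509106
The M+6 peak is largest (0.509106); scaling to 100 gives 1.61 : 19.11 : 75.71 : 100.00.

1.61 : 19.11 : 75.71 : 100.00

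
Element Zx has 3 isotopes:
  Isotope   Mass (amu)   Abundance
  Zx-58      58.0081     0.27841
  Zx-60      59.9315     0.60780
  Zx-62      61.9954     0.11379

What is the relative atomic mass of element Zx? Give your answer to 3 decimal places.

Weight each isotope mass by its fractional abundance: 0.27841 × 58.0081 + 0.60780 × 59.9315 + 0.11379 × 61.9954
= 16.15004 + 36.42637 + 7.05446 = 59.63087 amu

59.631 amu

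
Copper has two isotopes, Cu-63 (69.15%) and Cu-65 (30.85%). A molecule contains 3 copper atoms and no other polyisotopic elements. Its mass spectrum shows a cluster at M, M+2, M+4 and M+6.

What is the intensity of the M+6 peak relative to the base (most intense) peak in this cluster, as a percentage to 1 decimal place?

Binomial terms of (0.6915 + 0.3085)^3: M 0.3307, M+2 0.4425, M+4 0.1974, M+6 0.0294 → M+2 is the base peak.
P(M+2) = C(3,1) × 0.6915^2 × 0.3085^1 = 3 × 0.47817225 × 0.3085 = 0.442548 (base)
P(M+6) = C(3,3) × 0.6915^0 × 0.3085^3 = 1 × 1.0000 × 0.02936064 = 0.029361
Relative intensity = 0.029361 / 0.442548 × 100 = 6.6

6.6%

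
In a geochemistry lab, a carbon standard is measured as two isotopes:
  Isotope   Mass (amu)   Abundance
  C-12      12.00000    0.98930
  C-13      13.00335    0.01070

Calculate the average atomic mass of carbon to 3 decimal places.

12.011 amu

Average mass = Σ (abundance × isotope mass) = 0.98930 × 12.00000 + 0.01070 × 13.00335
= 11.871600 + 0.139136 = 12.010736 amu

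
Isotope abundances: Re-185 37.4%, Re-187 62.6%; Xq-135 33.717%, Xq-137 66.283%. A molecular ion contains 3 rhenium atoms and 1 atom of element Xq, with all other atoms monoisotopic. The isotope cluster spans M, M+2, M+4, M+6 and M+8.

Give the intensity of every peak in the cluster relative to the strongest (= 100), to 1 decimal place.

Rhenium pattern (n=3): 0.05231362 : 0.26268713 : 0.43968487 : 0.24531438
Element Xq pattern (n=1): 0.33717 : 0.66283
Convolve the two distributions (both contribute in 2-u steps):
  M: 0.05231362×0.33717 = 0.017639
  M+2: 0.05231362×0.66283 + 0.26268713×0.33717 = 0.123245
  M+4: 0.26268713×0.66283 + 0.43968487×0.33717 = 0.322365
  M+6: 0.43968487×0.66283 + 0.24531438×0.33717 = 0.374149
  M+8: 0.24531438×0.66283 = 0.162602
Scale to base peak (0.374149) = 100: 4.7 : 32.9 : 86.2 : 100.0 : 43.5

4.7 : 32.9 : 86.2 : 100.0 : 43.5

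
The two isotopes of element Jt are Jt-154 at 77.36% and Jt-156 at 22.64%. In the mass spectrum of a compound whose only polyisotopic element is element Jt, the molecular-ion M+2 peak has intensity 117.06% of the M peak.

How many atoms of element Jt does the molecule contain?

The M+2/M ratio from n Jt atoms is n · q/p = n · 0.2264/0.7736.
n = 1.1706 × 0.7736/0.2264 = 4.00 ≈ 4

4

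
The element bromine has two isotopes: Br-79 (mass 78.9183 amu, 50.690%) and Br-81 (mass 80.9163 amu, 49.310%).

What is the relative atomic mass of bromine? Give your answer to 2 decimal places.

Average mass = Σ (abundance × isotope mass) = 0.50690 × 78.9183 + 0.49310 × 80.9163
= 40.00369 + 39.89983 = 79.90352 amu

79.90 amu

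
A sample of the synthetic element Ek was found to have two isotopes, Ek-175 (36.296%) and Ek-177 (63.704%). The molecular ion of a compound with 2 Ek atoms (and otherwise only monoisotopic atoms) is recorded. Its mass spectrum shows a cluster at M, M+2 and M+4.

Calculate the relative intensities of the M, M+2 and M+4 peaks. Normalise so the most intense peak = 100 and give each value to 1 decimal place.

28.5 : 100.0 : 87.8

Each Ek atom is independently Ek-175 (p = 0.36296) or Ek-177 (q = 0.63704); the cluster is the binomial expansion (p + q)^2.
P(M) = 0.36296^2 = 0.131740
P(M+2) = 2 × 0.36296^1 × 0.63704^1 = 0.462440
P(M+4) = 0.63704^2 = 0.405820
The M+2 peak is largest (0.462440); scaling to 100 gives 28.5 : 100.0 : 87.8.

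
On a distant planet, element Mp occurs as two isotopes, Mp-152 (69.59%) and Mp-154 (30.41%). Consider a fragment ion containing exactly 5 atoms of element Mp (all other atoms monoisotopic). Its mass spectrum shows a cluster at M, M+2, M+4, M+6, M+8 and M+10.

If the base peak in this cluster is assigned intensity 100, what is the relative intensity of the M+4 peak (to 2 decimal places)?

87.40

(0.6959 + 0.3041)^5 gives M 0.1632, M+2 0.3566, M+4 0.3117, M+6 0.1362, M+8 0.0298, M+10 0.0026; the largest is M+2.
P(M+2) = C(5,1) × 0.6959^4 × 0.3041^1 = 5 × 0.23452403 × 0.3041 = 0.356594 (base)
P(M+4) = C(5,2) × 0.6959^3 × 0.3041^2 = 10 × 0.33700823 × 0.09247681 = 0.311654
Relative intensity = 0.311654 / 0.356594 × 100 = 87.40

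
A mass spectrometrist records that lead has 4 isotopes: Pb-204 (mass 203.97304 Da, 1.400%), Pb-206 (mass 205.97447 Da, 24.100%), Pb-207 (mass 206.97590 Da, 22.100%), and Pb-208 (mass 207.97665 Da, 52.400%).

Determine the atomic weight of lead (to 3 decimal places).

207.217 Da

Average mass = Σ (abundance × isotope mass) = 0.01400 × 203.97304 + 0.24100 × 205.97447 + 0.22100 × 206.97590 + 0.52400 × 207.97665
= 2.855623 + 49.639847 + 45.741674 + 108.979765 = 207.216909 Da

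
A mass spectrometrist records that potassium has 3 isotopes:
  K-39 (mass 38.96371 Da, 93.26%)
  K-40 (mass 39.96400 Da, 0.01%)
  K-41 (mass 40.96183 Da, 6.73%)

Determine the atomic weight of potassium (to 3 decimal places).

The abundance-weighted mean is 0.9326 × 38.96371 + 0.0001 × 39.96400 + 0.0673 × 40.96183
= 36.337556 + 0.003996 + 2.756731 = 39.098283 Da

39.098 Da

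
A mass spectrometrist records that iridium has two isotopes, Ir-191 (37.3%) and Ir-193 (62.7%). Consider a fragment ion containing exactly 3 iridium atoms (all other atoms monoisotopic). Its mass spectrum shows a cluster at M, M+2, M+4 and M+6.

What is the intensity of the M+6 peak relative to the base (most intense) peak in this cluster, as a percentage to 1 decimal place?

56.0%

Term probabilities: M 0.0519, M+2 0.2617, M+4 0.4399, M+6 0.2465. Base peak = M+4.
P(M+4) = C(3,2) × 0.373^1 × 0.627^2 = 3 × 0.3730 × 0.393129 = 0.439911 (base)
P(M+6) = C(3,3) × 0.373^0 × 0.627^3 = 1 × 1.0000 × 0.24649188 = 0.246492
Relative intensity = 0.246492 / 0.439911 × 100 = 56.0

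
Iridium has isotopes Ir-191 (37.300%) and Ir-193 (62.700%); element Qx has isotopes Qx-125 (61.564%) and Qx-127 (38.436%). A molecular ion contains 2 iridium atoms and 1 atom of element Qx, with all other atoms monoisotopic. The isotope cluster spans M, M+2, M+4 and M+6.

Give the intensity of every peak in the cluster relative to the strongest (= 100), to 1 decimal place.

20.3 : 80.9 : 100.0 : 35.8

Iridium pattern (n=2): 0.139129 : 0.467742 : 0.393129
Element Qx pattern (n=1): 0.61564 : 0.38436
Convolve the two distributions (both contribute in 2-u steps):
  M: 0.139129×0.61564 = 0.085653
  M+2: 0.139129×0.38436 + 0.467742×0.61564 = 0.341436
  M+4: 0.467742×0.38436 + 0.393129×0.61564 = 0.421807
  M+6: 0.393129×0.38436 = 0.151103
Scale to base peak (0.421807) = 100: 20.3 : 80.9 : 100.0 : 35.8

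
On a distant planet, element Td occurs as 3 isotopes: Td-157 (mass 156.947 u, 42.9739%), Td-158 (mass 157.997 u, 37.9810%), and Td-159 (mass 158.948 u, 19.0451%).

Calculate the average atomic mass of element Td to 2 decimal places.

157.73 u

The abundance-weighted mean is 0.429739 × 156.947 + 0.379810 × 157.997 + 0.190451 × 158.948
= 67.4462 + 60.0088 + 30.2718 = 157.7268 u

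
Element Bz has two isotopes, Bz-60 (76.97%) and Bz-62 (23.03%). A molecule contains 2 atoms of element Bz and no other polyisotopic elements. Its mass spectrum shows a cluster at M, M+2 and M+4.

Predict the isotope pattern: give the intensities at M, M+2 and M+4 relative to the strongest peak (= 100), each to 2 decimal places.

Expanding (0.7697 + 0.2303)^2:
P(M) = 0.7697^2 = 0.592438
P(M+2) = 2 × 0.7697^1 × 0.2303^1 = 0.354524
P(M+4) = 0.2303^2 = 0.053038
The M peak is largest (0.592438); scaling to 100 gives 100.00 : 59.84 : 8.95.

100.00 : 59.84 : 8.95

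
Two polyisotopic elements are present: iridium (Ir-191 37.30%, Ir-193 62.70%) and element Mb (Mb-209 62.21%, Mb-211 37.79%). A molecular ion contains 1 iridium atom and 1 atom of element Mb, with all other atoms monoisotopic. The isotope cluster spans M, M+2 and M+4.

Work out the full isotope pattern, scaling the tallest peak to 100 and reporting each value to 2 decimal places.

43.70 : 100.00 : 44.62

Iridium pattern (n=1): 0.3730 : 0.6270
Element Mb pattern (n=1): 0.6221 : 0.3779
Convolve the two distributions (both contribute in 2-u steps):
  M: 0.3730×0.6221 = 0.232043
  M+2: 0.3730×0.3779 + 0.6270×0.6221 = 0.531013
  M+4: 0.6270×0.3779 = 0.236943
Scale to base peak (0.531013) = 100: 43.70 : 100.00 : 44.62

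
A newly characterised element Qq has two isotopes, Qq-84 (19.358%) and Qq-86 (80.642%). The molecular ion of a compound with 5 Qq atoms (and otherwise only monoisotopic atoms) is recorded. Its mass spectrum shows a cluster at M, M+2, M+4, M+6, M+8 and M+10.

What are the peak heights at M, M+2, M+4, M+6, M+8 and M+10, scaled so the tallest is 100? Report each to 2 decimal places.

0.07 : 1.38 : 11.52 : 48.01 : 100.00 : 83.32

The 5 Qq atoms are independent, so intensities follow the terms of (0.19358 + 0.80642)^5.
P(M) = 0.19358^5 = 0.000272
P(M+2) = 5 × 0.19358^4 × 0.80642^1 = 0.005662
P(M+4) = 10 × 0.19358^3 × 0.80642^2 = 0.047174
P(M+6) = 10 × 0.19358^2 × 0.80642^3 = 0.196519
P(M+8) = 5 × 0.19358^1 × 0.80642^4 = 0.409332
P(M+10) = 0.80642^5 = 0.341041
The M+8 peak is largest (0.409332); scaling to 100 gives 0.07 : 1.38 : 11.52 : 48.01 : 100.00 : 83.32.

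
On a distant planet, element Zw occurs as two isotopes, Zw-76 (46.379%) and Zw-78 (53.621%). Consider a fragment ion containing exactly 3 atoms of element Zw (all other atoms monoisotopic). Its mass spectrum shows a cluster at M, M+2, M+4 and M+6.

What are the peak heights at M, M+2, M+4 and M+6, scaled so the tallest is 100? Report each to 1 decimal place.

24.9 : 86.5 : 100.0 : 38.5

The 3 Zw atoms are independent, so intensities follow the terms of (0.46379 + 0.53621)^3.
P(M) = 0.46379^3 = 0.099762
P(M+2) = 3 × 0.46379^2 × 0.53621^1 = 0.346018
P(M+4) = 3 × 0.46379^1 × 0.53621^2 = 0.400048
P(M+6) = 0.53621^3 = 0.154172
The M+4 peak is largest (0.400048); scaling to 100 gives 24.9 : 86.5 : 100.0 : 38.5.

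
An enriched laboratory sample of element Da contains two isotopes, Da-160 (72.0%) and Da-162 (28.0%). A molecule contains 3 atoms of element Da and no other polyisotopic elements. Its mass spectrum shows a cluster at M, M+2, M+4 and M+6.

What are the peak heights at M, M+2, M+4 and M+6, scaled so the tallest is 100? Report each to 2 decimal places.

Expanding (0.720 + 0.280)^3:
P(M) = 0.720^3 = 0.373248
P(M+2) = 3 × 0.720^2 × 0.280^1 = 0.435456
P(M+4) = 3 × 0.720^1 × 0.280^2 = 0.169344
P(M+6) = 0.280^3 = 0.021952
The M+2 peak is largest (0.435456); scaling to 100 gives 85.71 : 100.00 : 38.89 : 5.04.

85.71 : 100.00 : 38.89 : 5.04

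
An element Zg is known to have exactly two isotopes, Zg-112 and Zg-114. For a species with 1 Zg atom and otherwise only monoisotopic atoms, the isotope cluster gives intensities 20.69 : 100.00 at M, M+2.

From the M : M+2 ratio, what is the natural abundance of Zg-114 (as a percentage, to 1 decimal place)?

82.9%

Let p = fractional abundance of Zg-112. I(M+2)/I(M) = [C(1,1)·p^0·(1−p)] / p^1 = 1·(1−p)/p = 100.00/20.69 = 4.8333
(1−p)/p = 4.8333/1 = 4.8333  ⇒  p = 1/(1 + 4.8333) = 0.1714
Zg-112: 17.1%, Zg-114: 82.9%.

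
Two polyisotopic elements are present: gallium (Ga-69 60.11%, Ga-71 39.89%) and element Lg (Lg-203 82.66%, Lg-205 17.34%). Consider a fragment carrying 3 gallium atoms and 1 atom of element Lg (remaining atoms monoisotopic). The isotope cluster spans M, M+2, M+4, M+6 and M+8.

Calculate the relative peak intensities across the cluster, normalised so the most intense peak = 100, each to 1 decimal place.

45.4 : 100.0 : 79.0 : 25.9 : 2.8

Gallium pattern (n=3): 0.21719018 : 0.43239309 : 0.28694328 : 0.06347345
Element Lg pattern (n=1): 0.8266 : 0.1734
Convolve the two distributions (both contribute in 2-u steps):
  M: 0.21719018×0.8266 = 0.179529
  M+2: 0.21719018×0.1734 + 0.43239309×0.8266 = 0.395077
  M+4: 0.43239309×0.1734 + 0.28694328×0.8266 = 0.312164
  M+6: 0.28694328×0.1734 + 0.06347345×0.8266 = 0.102223
  M+8: 0.06347345×0.1734 = 0.011006
Scale to base peak (0.395077) = 100: 45.4 : 100.0 : 79.0 : 25.9 : 2.8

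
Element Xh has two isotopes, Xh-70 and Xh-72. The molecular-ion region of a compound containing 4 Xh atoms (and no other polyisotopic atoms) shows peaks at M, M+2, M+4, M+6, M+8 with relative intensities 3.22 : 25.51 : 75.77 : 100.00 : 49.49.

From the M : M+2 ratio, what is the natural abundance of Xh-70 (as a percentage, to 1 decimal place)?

Let p = fractional abundance of Xh-70. I(M+2)/I(M) = [C(4,1)·p^3·(1−p)] / p^4 = 4·(1−p)/p = 25.51/3.22 = 7.9224
(1−p)/p = 7.9224/4 = 1.9806  ⇒  p = 1/(1 + 1.9806) = 0.3355
Xh-70: 33.6%, Xh-72: 66.4%.

33.6%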